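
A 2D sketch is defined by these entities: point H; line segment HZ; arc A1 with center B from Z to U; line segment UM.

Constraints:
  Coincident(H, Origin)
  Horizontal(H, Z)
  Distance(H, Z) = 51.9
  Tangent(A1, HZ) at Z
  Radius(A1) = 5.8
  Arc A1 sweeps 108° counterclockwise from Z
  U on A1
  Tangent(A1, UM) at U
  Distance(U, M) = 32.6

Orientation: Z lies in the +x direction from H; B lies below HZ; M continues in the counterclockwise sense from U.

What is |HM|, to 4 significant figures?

68.39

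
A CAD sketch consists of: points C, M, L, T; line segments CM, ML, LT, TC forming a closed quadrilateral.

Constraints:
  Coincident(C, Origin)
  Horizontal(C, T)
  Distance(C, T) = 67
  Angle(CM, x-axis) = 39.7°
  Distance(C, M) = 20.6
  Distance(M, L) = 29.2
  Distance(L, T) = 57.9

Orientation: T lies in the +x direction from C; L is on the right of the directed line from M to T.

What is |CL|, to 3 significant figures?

19.3

C is at the origin; C and T share the same y with |CT| = 67.0 and T in +x, so T = (67.0, 0). CM runs at 39.7° with |CM| = 20.6, so M = (15.8, 13.2). L is determined by |ML| = 29.2 and |LT| = 57.9 together: it lies at the intersection of circle(M, 29.2) and circle(T, 57.9). With |MT| = 52.8, the foot of the radical line on MT is 2.74 from M and the perpendicular offset is √(29.2² − 2.74²) = 29.1. Taking the right-of-MT solution: L = (11.3, -15.7).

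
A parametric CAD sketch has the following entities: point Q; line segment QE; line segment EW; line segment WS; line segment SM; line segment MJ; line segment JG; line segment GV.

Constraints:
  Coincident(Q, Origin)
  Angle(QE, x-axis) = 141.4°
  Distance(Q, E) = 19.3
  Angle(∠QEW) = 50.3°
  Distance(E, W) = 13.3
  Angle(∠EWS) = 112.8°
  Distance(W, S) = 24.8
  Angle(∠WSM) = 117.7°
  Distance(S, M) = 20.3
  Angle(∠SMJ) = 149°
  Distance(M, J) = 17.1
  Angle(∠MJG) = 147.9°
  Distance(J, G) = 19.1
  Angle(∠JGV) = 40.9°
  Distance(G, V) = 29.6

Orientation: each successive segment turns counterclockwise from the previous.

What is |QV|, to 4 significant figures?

15.71

Q is at the origin; QE runs at 141.4° with length 19.3, so E = (-15.08, 12.04). ∠QEW = 50.3° gives EW at -88.90° from the x-axis; with |EW| = 13.3, W = (-14.83, -1.257). ∠EWS = 112.8° gives WS at -21.70° from the x-axis; with |WS| = 24.8, S = (8.214, -10.43). ∠WSM = 117.7° gives SM at 40.60° from the x-axis; with |SM| = 20.3, M = (23.63, 2.784). ∠SMJ = 149.0° gives MJ at 71.60° from the x-axis; with |MJ| = 17.1, J = (29.03, 19.01). ∠MJG = 147.9° gives JG at 103.7° from the x-axis; with |JG| = 19.1, G = (24.50, 37.57). ∠JGV = 40.9° gives GV at -117.2° from the x-axis; with |GV| = 29.6, V = (10.97, 11.24). Then |QV| = |V − Q| = 15.71.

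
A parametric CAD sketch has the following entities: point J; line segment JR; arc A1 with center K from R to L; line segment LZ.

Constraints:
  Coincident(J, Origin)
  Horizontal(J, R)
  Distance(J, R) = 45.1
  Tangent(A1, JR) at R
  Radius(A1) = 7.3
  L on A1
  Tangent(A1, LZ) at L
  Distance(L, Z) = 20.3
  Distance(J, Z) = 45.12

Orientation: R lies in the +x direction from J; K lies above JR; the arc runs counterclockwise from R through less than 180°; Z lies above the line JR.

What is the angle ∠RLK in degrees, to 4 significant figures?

22.91°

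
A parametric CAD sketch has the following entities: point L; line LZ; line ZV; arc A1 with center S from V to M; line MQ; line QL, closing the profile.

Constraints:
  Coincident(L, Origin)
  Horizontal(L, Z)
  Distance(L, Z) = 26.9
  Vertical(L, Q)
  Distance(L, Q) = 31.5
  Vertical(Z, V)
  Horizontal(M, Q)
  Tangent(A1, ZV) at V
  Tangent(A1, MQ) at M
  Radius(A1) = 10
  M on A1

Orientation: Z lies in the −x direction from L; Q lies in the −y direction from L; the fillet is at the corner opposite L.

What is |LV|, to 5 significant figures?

34.436

The virtual corner opposite L is at (-26.900, -31.500). Tangency of A1 to ZV means the radius SV is perpendicular to ZV and the tangent condition forces SM to be normal to MQ, with radius 10.0, so the center S sits 10.0 in from both sides at S = (-16.900, -21.500). That places the tangent points at V = (-26.900, -21.500) on ZV and M = (-16.900, -31.500) on MQ. Then |LV| = |V − L| = 34.436.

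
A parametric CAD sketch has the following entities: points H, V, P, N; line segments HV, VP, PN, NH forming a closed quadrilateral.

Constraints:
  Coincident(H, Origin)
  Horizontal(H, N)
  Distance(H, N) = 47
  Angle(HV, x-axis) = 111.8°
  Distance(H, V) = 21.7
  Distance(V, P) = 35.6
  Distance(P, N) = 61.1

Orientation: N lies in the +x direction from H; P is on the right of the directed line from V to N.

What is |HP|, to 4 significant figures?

19.49

Checks: |VP| = 35.60 ✓; |PN| = 61.10 ✓.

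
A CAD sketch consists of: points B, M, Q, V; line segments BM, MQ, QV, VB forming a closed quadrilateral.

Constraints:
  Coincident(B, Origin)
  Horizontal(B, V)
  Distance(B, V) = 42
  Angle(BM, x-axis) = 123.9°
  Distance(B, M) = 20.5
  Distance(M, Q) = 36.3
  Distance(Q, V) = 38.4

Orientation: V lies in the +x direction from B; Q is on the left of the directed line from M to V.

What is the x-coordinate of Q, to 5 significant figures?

21.432

Checks: |MQ| = 36.30 ✓; |QV| = 38.40 ✓.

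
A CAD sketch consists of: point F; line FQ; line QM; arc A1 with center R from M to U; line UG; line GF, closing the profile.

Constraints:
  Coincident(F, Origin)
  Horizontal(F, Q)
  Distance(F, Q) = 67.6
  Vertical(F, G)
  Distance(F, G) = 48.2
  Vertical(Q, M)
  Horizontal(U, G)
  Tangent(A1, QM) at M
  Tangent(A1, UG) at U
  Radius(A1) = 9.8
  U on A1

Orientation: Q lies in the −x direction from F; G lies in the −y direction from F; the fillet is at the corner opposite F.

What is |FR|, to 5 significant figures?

69.393

F is at the origin; F and Q share the same y with |FQ| = 67.6 and Q on the −x side, so Q = (-67.600, 0.0000). F and G share the same x with |FG| = 48.2 and G on the −y side, so G = (0.0000, -48.200). The virtual corner opposite F is at (-67.600, -48.200). The tangent condition forces RM to be normal to QM and the tangent condition forces RU to be normal to UG, with radius 9.8, so the center R sits 9.8 in from both sides at R = (-57.800, -38.400). Then |FR| = |R − F| = 69.393.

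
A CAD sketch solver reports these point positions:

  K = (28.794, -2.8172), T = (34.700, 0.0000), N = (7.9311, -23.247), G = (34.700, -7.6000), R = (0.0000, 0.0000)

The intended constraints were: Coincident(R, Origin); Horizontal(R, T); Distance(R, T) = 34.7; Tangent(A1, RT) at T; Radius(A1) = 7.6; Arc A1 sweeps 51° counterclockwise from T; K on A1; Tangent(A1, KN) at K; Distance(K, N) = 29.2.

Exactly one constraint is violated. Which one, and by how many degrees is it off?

Tangent(A1, KN) at K — off by 6.60°.

R = (0.00, 0.00) ✓; R.y = 0.00, T.y = 0.00 ✓; |RT| = 34.70 ✓; ∠(GT, TR) = 90.00° ✓; |GT| = 7.600 ✓; bearing(G→K) − bearing(G→T) = 51.00° ✓; |GK| = 7.600 ✓; ∠(GK, KN) = 96.60° ✗; |KN| = 29.20 ✓.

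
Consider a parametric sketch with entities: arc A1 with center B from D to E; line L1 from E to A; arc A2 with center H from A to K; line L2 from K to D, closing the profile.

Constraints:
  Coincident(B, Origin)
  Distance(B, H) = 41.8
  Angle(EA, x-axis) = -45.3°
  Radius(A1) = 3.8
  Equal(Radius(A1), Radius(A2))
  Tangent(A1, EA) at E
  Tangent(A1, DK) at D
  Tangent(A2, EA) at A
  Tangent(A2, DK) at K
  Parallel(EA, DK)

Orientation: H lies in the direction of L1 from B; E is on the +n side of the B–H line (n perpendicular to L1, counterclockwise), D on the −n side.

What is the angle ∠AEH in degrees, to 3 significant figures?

5.19°

Tangency of A1 to both parallel lines with radius 3.8 puts E and D at B ± 3.8·n: E = (2.70, 2.67), D = (-2.70, -2.67). Equal radii place A and K the same way about H: A = H + 3.8·n = (32.1, -27.0), K = H − 3.8·n = (26.7, -32.4). Then cos ∠AEH = EA·EH / (|EA||EH|), giving 5.19°.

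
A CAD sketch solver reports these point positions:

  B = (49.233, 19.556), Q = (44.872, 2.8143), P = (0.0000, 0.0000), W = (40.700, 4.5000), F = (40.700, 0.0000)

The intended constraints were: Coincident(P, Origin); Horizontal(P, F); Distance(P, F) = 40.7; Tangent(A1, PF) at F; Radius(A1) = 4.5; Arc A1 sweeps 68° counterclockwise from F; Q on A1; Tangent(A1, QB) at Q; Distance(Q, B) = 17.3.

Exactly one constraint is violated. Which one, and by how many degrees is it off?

Tangent(A1, QB) at Q — off by 7.40°.

P = (0.00, 0.00) ✓; P.y = 0.00, F.y = 0.00 ✓; |PF| = 40.70 ✓; ∠(WF, FP) = 90.00° ✓; |WF| = 4.500 ✓; bearing(W→Q) − bearing(W→F) = 68.00° ✓; |WQ| = 4.500 ✓; ∠(WQ, QB) = 82.60° ✗; |QB| = 17.30 ✓.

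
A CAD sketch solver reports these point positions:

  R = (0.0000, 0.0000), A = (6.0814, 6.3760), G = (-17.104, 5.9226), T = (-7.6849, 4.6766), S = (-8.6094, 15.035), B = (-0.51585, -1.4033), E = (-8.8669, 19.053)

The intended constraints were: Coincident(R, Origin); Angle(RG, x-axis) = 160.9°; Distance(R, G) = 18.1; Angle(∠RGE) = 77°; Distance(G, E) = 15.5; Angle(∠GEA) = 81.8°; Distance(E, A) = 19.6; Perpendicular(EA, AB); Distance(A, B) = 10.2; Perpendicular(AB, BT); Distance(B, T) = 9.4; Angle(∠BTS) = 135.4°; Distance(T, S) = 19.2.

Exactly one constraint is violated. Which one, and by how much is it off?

Distance(T, S) = 19.2 — off by 8.80.

R = (0.00, 0.00) ✓; RG at 160.9° ✓; |RG| = 18.10 ✓; ∠RGE = 77.00° ✓; |GE| = 15.50 ✓; ∠GEA = 81.80° ✓; |EA| = 19.60 ✓; ∠(EA, AB) = 90.00° ✓; |AB| = 10.20 ✓; ∠(AB, BT) = 90.00° ✓; |BT| = 9.400 ✓; ∠BTS = 135.4° ✓; |TS| = 10.40 ✗.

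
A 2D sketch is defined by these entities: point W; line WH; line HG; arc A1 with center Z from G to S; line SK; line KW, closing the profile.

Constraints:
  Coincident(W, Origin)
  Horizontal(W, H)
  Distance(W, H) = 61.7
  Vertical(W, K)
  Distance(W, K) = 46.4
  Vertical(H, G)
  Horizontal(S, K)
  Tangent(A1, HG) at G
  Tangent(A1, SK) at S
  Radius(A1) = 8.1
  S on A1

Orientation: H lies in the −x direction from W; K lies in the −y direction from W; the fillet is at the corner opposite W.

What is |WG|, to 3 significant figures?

72.6

The virtual corner opposite W is at (-61.7, -46.4). Tangency of A1 to HG means the radius ZG is perpendicular to HG and A1 meets SK tangentially, so ZS is at right angles to SK, with radius 8.1, so the center Z sits 8.1 in from both sides at Z = (-53.6, -38.3). That places the tangent points at G = (-61.7, -38.3) on HG and S = (-53.6, -46.4) on SK. Then |WG| = |G − W| = 72.6.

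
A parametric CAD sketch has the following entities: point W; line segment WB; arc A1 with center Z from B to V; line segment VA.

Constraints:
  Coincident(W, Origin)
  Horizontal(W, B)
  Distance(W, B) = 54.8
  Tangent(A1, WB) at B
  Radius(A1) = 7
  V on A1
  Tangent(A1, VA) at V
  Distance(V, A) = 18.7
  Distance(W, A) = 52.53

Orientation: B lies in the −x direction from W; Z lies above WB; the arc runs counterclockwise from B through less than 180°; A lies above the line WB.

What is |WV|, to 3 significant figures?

48.3

W is at the origin; W and B share the same y with |WB| = 54.8 and B on the −x side, so B = (-54.8, 0.00). Tangency of A1 to WB means the radius ZB is perpendicular to WB, so Z = B + (0, 7) = (-54.8, 7.00). Since ZV ⟂ VA (tangency), |ZA| = √(7.0² + 18.7²) = 20.0 regardless of where V sits on A1. So A lies on both circle(W, 52.53) and circle(Z, 20.0); the above-WB intersection is A = (-46.2, 25.0). V is the foot of the tangent from A: V = (-47.8, 6.39).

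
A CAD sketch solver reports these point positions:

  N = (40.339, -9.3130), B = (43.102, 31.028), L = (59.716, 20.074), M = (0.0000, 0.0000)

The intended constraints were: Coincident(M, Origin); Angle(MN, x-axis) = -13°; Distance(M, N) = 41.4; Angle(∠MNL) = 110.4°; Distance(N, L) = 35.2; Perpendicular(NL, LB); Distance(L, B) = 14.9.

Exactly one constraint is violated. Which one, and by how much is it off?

Distance(L, B) = 14.9 — off by 5.00.

M = (0.00, 0.00) ✓; MN at -13.00° ✓; |MN| = 41.40 ✓; ∠MNL = 110.4° ✓; |NL| = 35.20 ✓; ∠(NL, LB) = 90.00° ✓; |LB| = 19.90 ✗.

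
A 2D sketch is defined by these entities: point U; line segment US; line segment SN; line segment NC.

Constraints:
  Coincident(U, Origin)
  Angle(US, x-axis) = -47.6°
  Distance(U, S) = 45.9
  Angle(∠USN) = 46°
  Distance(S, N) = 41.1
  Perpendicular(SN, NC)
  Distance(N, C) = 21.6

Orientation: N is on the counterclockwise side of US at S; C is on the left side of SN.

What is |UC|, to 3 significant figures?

14.7

U is at the origin; US runs at -47.6° with length 45.9, so S = 45.9·(cos -47.6°, sin -47.6°) = (31.0, -33.9). ∠USN = 46.0°, so SN runs at -47.6° + (180° − 46.0°) = 86.4° from the x-axis; with |SN| = 41.1, N = S + 41.1·(cos 86.4°, sin 86.4°) = (33.5, 7.12). The perpendicularity gives NC at right angles to SN; with |NC| = 21.6 on the left of SN, C = N + 21.6·(-0.998, 0.0628) = (12.0, 8.48). Then |UC| = |C − U| = 14.7.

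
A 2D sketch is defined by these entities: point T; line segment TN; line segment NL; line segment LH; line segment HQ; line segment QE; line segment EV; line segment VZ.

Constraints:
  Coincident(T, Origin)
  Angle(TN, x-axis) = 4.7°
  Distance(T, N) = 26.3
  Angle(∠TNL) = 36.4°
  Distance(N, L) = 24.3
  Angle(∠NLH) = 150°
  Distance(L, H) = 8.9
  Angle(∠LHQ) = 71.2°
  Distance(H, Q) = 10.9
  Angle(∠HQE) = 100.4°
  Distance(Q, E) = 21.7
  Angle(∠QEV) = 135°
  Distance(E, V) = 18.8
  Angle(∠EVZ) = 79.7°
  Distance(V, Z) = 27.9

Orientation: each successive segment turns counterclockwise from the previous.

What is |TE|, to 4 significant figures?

22.61

T is at the origin; TN runs at 4.7° with length 26.3, so N = (26.21, 2.155). ∠TNL = 36.4° gives NL at 148.3° from the x-axis; with |NL| = 24.3, L = (5.537, 14.92). ∠NLH = 150.0° gives LH at 178.3° from the x-axis; with |LH| = 8.9, H = (-3.359, 15.19). ∠LHQ = 71.2° gives HQ at -72.90° from the x-axis; with |HQ| = 10.9, Q = (-0.1542, 4.770). ∠HQE = 100.4° gives QE at 6.700° from the x-axis; with |QE| = 21.7, E = (21.40, 7.302). Then |TE| = |E − T| = 22.61.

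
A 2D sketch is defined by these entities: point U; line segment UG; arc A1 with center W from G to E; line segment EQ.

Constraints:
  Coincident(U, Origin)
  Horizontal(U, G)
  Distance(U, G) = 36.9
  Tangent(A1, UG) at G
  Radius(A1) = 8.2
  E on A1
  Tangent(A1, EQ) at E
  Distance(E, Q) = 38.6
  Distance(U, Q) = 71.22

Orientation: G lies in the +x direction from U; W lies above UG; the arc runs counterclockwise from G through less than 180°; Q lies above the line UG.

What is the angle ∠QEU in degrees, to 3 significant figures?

117°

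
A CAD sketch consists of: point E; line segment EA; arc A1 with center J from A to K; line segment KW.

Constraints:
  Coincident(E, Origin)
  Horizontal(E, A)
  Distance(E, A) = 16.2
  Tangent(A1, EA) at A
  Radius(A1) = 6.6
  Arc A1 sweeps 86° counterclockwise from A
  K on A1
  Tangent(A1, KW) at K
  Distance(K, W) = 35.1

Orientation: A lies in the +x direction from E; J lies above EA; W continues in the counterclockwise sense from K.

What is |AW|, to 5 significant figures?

42.134

E is at the origin; E and A share the same y with |EA| = 16.2 and A on the +x side, so A = (16.200, 0.0000). The tangent condition forces JA to be normal to EA, so J = A + (0, 6.6) = (16.200, 6.6000). On A1, A sits at bearing -90° from J; an 86° counterclockwise sweep puts K at bearing -4°, so K = J + 6.6·(cos -4°, sin -4°) = (22.784, 6.1396). Since A1 is tangent to KW there, JK ⟂ KW, so KW runs along (−sin -4°, cos -4°); with |KW| = 35.1, W = (25.232, 41.154). Then |AW| = |W − A| = 42.134.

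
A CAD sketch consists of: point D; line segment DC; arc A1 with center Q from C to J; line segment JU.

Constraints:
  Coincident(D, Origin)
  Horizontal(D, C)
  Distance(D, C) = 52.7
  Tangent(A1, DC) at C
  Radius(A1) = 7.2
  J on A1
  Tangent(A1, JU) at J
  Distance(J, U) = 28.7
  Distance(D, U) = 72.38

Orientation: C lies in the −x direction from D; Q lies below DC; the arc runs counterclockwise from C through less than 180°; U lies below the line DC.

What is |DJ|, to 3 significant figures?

60.2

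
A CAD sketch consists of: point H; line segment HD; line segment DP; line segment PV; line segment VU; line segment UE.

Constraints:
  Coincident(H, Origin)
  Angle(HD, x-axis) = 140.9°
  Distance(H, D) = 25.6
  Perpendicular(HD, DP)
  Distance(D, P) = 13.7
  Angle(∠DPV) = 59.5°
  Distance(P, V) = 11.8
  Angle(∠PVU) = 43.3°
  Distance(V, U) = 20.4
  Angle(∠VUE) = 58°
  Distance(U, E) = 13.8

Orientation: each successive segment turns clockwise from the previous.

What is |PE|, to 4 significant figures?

5.769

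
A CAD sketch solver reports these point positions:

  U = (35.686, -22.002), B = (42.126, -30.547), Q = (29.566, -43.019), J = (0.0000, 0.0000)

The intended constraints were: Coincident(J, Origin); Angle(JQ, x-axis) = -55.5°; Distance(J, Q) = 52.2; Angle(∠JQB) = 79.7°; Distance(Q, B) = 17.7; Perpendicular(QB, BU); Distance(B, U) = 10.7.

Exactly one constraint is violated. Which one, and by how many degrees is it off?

Perpendicular(QB, BU) — off by 7.79°.

J = (0.00, 0.00) ✓; JQ at -55.50° ✓; |JQ| = 52.20 ✓; ∠JQB = 79.70° ✓; |QB| = 17.70 ✓; ∠(QB, BU) = 82.21° ✗; |BU| = 10.70 ✓.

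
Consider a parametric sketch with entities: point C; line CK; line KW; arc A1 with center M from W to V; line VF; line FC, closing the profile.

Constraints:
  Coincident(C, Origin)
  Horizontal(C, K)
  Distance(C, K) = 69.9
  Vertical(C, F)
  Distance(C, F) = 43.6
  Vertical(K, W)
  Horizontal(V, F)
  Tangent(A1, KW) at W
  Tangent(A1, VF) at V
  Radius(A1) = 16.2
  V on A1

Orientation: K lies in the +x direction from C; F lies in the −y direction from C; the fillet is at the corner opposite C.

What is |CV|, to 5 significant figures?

69.171

The virtual corner opposite C is at (69.900, -43.600). A1 meets KW tangentially, so MW is at right angles to KW and tangency of A1 to VF means the radius MV is perpendicular to VF, with radius 16.2, so the center M sits 16.2 in from both sides at M = (53.700, -27.400). That places the tangent points at W = (69.900, -27.400) on KW and V = (53.700, -43.600) on VF. Then |CV| = |V − C| = 69.171.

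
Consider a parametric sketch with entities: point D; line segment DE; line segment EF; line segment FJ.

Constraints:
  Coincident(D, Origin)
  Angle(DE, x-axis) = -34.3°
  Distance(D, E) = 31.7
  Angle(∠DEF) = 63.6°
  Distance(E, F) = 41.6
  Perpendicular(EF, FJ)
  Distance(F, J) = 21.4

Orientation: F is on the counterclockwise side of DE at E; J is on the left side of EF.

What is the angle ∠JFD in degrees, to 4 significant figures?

44.09°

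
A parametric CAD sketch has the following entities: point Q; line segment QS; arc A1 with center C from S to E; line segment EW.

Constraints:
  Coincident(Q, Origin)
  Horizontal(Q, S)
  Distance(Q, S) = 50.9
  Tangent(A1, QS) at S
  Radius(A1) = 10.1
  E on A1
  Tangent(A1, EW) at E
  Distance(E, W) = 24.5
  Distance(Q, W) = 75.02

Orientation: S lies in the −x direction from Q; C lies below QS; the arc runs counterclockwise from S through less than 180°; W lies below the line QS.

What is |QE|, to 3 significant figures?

60.7

Q is at the origin; QS is horizontal with |QS| = 50.9 and S on the −x side, so S = (-50.9, 0.00). The tangent condition forces CS to be normal to QS, so C = S + (0, -10.1) = (-50.9, -10.1). Since CE ⟂ EW (tangency), |CW| = √(10.1² + 24.5²) = 26.5 regardless of where E sits on A1. So W lies on both circle(Q, 75.02) and circle(C, 26.5); the below-QS intersection is W = (-69.0, -29.5). E is the foot of the tangent from W: E = (-60.4, -6.54).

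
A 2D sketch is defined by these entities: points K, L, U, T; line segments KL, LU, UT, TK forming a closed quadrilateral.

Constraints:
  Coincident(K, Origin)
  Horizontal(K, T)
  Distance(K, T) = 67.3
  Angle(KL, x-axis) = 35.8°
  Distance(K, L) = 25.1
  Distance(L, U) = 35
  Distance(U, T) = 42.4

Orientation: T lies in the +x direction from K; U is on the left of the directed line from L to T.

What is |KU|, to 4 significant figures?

60.06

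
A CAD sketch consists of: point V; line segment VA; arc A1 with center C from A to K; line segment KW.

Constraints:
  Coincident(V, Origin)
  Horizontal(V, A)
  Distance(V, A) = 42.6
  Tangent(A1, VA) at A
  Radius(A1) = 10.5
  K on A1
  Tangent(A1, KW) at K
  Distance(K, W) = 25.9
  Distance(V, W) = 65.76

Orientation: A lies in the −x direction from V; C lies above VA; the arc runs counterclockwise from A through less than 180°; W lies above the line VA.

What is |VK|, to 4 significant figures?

40.28

Checks: |CK| = 10.50 ✓; ∠(CK, KW) = 90.00° ✓; |KW| = 25.90 ✓; |VW| = 65.76 ✓.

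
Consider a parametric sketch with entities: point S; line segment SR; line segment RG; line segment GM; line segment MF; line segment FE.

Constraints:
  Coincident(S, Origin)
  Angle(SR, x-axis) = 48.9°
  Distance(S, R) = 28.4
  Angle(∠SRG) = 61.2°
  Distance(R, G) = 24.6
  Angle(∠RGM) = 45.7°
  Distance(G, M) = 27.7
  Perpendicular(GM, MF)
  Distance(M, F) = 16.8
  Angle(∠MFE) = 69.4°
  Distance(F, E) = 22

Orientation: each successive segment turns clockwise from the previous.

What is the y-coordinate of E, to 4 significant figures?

9.476

S is at the origin; SR runs at 48.9° with length 28.4, so R = (18.67, 21.40). ∠SRG = 61.2° gives RG at -69.90° from the x-axis; with |RG| = 24.6, G = (27.12, -1.701). ∠RGM = 45.7° gives GM at 155.8° from the x-axis; with |GM| = 27.7, M = (1.858, 9.654). GM is perpendicular to MF, so MF runs at 65.80°; with |MF| = 16.8, F = (8.744, 24.98). ∠MFE = 69.4° gives FE at -44.80° from the x-axis; with |FE| = 22.0, E = (24.36, 9.476). So E.y = 9.476.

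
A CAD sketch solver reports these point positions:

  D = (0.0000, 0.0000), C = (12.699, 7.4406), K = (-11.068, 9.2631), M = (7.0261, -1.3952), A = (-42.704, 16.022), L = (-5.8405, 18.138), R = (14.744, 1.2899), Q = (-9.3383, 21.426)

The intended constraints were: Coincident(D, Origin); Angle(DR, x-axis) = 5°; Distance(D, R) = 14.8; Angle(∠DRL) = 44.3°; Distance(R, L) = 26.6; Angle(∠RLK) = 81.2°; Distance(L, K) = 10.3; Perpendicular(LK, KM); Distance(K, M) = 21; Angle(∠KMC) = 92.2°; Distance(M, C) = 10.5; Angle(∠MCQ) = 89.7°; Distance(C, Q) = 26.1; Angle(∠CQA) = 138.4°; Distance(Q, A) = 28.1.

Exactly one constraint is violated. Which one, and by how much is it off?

Distance(Q, A) = 28.1 — off by 5.70.

D = (0.00, 0.00) ✓; DR at 5.000° ✓; |DR| = 14.80 ✓; ∠DRL = 44.30° ✓; |RL| = 26.60 ✓; ∠RLK = 81.20° ✓; |LK| = 10.30 ✓; ∠(LK, KM) = 90.00° ✓; |KM| = 21.00 ✓; ∠KMC = 92.20° ✓; |MC| = 10.50 ✓; ∠MCQ = 89.70° ✓; |CQ| = 26.10 ✓; ∠CQA = 138.4° ✓; |QA| = 33.80 ✗.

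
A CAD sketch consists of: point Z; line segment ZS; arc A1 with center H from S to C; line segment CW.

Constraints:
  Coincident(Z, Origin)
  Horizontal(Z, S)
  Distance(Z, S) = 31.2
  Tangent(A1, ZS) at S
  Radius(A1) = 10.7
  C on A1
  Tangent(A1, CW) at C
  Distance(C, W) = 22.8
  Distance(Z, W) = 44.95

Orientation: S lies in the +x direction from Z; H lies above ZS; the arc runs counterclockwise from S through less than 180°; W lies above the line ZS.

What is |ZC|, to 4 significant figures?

43.41

Z is at the origin; Z and S share the same y with |ZS| = 31.2 and S on the +x side, so S = (31.20, 0.000). A1 meets ZS tangentially, so HS is at right angles to ZS, so H = S + (0, 10.7) = (31.20, 10.70). Since HC ⟂ CW (tangency), |HW| = √(10.7² + 22.8²) = 25.19 regardless of where C sits on A1. So W lies on both circle(Z, 44.95) and circle(H, 25.19); the above-ZS intersection is W = (27.44, 35.60). C is the foot of the tangent from W: C = (40.10, 16.64).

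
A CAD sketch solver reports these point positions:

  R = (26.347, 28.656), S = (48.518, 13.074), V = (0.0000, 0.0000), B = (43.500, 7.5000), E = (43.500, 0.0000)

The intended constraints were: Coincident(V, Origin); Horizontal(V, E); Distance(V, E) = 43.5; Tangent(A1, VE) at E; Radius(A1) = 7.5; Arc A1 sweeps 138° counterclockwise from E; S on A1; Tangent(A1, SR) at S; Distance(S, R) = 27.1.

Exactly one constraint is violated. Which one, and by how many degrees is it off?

Tangent(A1, SR) at S — off by 6.90°.

V = (0.00, 0.00) ✓; V.y = 0.00, E.y = 0.00 ✓; |VE| = 43.50 ✓; ∠(BE, EV) = 90.00° ✓; |BE| = 7.500 ✓; bearing(B→S) − bearing(B→E) = 138.0° ✓; |BS| = 7.500 ✓; ∠(BS, SR) = 83.10° ✗; |SR| = 27.10 ✓.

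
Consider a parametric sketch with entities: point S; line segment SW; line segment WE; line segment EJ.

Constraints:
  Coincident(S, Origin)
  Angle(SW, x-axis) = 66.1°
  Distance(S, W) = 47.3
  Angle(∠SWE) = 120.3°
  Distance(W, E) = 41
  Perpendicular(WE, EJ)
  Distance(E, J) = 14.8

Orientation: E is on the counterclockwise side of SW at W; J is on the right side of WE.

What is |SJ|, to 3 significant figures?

85.5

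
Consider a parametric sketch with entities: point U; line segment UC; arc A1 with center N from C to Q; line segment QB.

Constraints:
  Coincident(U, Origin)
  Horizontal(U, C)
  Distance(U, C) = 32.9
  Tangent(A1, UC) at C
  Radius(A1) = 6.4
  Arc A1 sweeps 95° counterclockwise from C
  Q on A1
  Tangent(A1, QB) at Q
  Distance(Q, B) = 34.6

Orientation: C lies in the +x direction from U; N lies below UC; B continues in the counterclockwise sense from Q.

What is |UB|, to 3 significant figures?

50.9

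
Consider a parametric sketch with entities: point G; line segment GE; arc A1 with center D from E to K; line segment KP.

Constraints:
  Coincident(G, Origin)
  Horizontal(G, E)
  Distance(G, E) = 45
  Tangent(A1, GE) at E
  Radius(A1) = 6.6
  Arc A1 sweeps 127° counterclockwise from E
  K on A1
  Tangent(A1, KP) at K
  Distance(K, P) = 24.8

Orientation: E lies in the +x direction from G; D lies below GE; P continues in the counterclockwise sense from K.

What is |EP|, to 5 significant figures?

31.875

G is at the origin; GE is horizontal with |GE| = 45.0 and E on the +x side, so E = (45.000, 0.0000). Since A1 is tangent to GE there, DE ⟂ GE, so D = E + (0, -6.6) = (45.000, -6.6000). On A1, E sits at bearing 90° from D; a 127° counterclockwise sweep puts K at bearing 217°, so K = D + 6.6·(cos 217°, sin 217°) = (39.729, -10.572). Tangency of A1 to KP means the radius DK is perpendicular to KP, so KP runs along (−sin 217°, cos 217°); with |KP| = 24.8, P = (54.654, -30.378). Then |EP| = |P − E| = 31.875.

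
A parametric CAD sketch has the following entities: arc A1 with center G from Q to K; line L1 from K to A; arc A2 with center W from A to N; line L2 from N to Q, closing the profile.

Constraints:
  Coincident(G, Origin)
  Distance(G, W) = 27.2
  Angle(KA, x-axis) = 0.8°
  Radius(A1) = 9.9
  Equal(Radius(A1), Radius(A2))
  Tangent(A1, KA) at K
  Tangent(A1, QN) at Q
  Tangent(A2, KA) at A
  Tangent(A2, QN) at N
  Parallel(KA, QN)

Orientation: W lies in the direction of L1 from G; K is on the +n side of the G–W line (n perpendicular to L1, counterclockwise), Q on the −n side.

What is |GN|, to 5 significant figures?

28.946

The slot axis is L1's direction at 0.8°, so u = (cos 0.8°, sin 0.8°) = (0.99990, 0.013962) and n = (−sin 0.8°, cos 0.8°) = (-0.013962, 0.99990). G is at the origin and W lies 27.2 along u from G, so W = 27.2·u = (27.197, 0.37977). Tangency of A1 to both parallel lines with radius 9.9 puts K and Q at G ± 9.9·n: K = (-0.13823, 9.8990), Q = (0.13823, -9.8990). Equal radii place A and N the same way about W: A = W + 9.9·n = (27.059, 10.279), N = W − 9.9·n = (27.336, -9.5193). Then |GN| = |N − G| = 28.946.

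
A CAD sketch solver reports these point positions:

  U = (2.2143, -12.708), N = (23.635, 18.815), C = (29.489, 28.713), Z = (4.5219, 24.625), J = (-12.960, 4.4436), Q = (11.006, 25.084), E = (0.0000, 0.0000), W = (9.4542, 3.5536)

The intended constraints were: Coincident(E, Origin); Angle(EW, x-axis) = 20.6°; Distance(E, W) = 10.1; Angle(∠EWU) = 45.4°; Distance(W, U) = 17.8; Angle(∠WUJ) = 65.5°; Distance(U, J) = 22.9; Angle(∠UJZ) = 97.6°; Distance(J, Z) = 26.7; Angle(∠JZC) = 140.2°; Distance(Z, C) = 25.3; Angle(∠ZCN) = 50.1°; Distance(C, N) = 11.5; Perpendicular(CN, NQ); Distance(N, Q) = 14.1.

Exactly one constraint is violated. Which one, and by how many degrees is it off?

Perpendicular(CN, NQ) — off by 4.20°.

E = (0.00, 0.00) ✓; EW at 20.60° ✓; |EW| = 10.10 ✓; ∠EWU = 45.40° ✓; |WU| = 17.80 ✓; ∠WUJ = 65.50° ✓; |UJ| = 22.90 ✓; ∠UJZ = 97.60° ✓; |JZ| = 26.70 ✓; ∠JZC = 140.2° ✓; |ZC| = 25.30 ✓; ∠ZCN = 50.10° ✓; |CN| = 11.50 ✓; ∠(CN, NQ) = 85.80° ✗; |NQ| = 14.10 ✓.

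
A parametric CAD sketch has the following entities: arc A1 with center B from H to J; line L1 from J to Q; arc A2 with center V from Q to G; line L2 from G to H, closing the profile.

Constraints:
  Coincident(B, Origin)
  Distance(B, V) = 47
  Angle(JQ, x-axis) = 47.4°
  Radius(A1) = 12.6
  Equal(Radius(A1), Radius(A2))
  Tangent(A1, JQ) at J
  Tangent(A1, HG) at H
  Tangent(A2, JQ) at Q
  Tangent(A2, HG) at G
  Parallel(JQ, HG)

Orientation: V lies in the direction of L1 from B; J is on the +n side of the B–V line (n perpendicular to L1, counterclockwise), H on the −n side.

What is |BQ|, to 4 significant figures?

48.66

Tangency of A1 to both parallel lines with radius 12.6 puts J and H at B ± 12.6·n: J = (-9.275, 8.529), H = (9.275, -8.529). Equal radii place Q and G the same way about V: Q = V + 12.6·n = (22.54, 43.13), G = V − 12.6·n = (41.09, 26.07). Then |BQ| = |Q − B| = 48.66.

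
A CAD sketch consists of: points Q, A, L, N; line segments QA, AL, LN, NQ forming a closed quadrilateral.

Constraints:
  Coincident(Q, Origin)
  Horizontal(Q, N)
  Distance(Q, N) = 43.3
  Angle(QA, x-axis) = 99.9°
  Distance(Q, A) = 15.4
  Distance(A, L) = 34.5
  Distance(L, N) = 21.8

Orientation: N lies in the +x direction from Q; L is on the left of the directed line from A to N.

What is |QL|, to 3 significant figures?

36.7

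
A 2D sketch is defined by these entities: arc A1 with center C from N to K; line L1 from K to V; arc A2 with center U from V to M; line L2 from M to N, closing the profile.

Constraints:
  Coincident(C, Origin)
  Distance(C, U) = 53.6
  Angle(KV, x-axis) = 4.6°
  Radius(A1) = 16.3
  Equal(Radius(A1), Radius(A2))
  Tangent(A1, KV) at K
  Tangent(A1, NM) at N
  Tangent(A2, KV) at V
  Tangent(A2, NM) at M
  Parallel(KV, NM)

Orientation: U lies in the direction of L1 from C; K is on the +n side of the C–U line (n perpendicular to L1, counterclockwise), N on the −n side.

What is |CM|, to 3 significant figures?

56.0

The slot axis is L1's direction at 4.6°, so u = (cos 4.6°, sin 4.6°) = (0.997, 0.0802) and n = (−sin 4.6°, cos 4.6°) = (-0.0802, 0.997). C is at the origin and U lies 53.6 along u from C, so U = 53.6·u = (53.4, 4.30). Tangency of A1 to both parallel lines with radius 16.3 puts K and N at C ± 16.3·n: K = (-1.31, 16.2), N = (1.31, -16.2). Equal radii place V and M the same way about U: V = U + 16.3·n = (52.1, 20.5), M = U − 16.3·n = (54.7, -11.9). Then |CM| = |M − C| = 56.0.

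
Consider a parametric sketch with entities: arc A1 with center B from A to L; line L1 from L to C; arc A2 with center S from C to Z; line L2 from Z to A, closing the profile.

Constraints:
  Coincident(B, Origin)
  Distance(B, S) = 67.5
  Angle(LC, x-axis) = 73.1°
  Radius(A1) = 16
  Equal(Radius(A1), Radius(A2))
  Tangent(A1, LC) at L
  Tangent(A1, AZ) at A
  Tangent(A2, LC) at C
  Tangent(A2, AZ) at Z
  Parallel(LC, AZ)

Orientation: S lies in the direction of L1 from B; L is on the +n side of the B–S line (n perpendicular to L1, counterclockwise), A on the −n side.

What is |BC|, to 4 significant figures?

69.37

The slot axis is L1's direction at 73.1°, so u = (cos 73.1°, sin 73.1°) = (0.2907, 0.9568) and n = (−sin 73.1°, cos 73.1°) = (-0.9568, 0.2907). B is at the origin and S lies 67.5 along u from B, so S = 67.5·u = (19.62, 64.58). Tangency of A1 to both parallel lines with radius 16.0 puts L and A at B ± 16.0·n: L = (-15.31, 4.651), A = (15.31, -4.651). Equal radii place C and Z the same way about S: C = S + 16.0·n = (4.313, 69.24), Z = S − 16.0·n = (34.93, 59.93). Then |BC| = |C − B| = 69.37.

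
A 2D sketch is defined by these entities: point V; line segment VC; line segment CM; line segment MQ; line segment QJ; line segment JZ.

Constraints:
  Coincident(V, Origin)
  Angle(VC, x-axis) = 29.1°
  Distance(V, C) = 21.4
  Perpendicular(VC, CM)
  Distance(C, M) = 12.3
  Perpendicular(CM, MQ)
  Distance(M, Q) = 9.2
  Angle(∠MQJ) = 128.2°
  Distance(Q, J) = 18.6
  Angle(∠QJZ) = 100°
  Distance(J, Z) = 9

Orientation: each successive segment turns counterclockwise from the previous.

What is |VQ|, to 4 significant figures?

17.32

V is at the origin; VC runs at 29.1° with length 21.4, so C = (18.70, 10.41). VC ⟂ CM, so CM runs at 119.1°; with |CM| = 12.3, M = (12.72, 21.15). The perpendicularity gives MQ at right angles to CM, so MQ runs at -150.9°; with |MQ| = 9.2, Q = (4.678, 16.68). Then |VQ| = |Q − V| = 17.32.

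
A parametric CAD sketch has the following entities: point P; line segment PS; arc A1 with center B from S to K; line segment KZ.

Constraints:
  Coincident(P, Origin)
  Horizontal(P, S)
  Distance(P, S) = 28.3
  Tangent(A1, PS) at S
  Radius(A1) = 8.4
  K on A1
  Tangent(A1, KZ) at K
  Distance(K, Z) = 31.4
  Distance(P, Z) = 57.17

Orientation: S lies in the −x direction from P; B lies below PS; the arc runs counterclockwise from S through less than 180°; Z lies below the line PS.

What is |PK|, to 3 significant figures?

37.1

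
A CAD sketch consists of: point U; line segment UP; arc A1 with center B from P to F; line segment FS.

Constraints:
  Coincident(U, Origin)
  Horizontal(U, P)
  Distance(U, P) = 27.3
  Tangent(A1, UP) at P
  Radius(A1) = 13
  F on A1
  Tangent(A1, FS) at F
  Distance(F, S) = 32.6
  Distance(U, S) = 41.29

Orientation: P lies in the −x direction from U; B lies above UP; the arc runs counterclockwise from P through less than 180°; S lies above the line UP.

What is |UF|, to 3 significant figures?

17.6

Checks: |BF| = 13.00 ✓; ∠(BF, FS) = 90.00° ✓; |FS| = 32.60 ✓; |US| = 41.29 ✓.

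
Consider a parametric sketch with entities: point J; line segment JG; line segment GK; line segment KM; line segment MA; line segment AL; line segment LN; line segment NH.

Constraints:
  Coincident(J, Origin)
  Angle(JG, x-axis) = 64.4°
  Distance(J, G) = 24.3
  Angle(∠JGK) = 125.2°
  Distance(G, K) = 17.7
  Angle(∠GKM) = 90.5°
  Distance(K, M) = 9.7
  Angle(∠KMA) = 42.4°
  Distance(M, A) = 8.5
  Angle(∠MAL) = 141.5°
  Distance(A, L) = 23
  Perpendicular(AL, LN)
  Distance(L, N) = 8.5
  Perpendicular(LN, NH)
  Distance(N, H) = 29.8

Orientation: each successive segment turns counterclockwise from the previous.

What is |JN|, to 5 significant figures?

51.651

J is at the origin; JG runs at 64.4° with length 24.3, so G = (10.500, 21.915). ∠JGK = 125.2° gives GK at 119.20° from the x-axis; with |GK| = 17.7, K = (1.8646, 37.365). ∠GKM = 90.5° gives KM at -151.30° from the x-axis; with |KM| = 9.7, M = (-6.6438, 32.707). ∠KMA = 42.4° gives MA at -13.700° from the x-axis; with |MA| = 8.5, A = (1.6144, 30.694). ∠MAL = 141.5° gives AL at 24.800° from the x-axis; with |AL| = 23.0, L = (22.493, 40.341). AL is perpendicular to LN, so LN runs at 114.80°; with |LN| = 8.5, N = (18.928, 48.057). Then |JN| = |N − J| = 51.651.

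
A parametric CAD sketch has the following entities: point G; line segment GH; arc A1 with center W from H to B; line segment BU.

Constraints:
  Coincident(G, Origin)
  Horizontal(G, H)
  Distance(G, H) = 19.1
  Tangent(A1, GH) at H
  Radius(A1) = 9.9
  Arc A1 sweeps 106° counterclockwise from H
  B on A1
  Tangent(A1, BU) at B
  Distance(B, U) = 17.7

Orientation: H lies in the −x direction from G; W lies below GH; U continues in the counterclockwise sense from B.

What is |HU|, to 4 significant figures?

30.00

G is at the origin; GH is horizontal with |GH| = 19.1 and H on the −x side, so H = (-19.10, 0.000). The tangent condition forces WH to be normal to GH, so W = H + (0, -9.9) = (-19.10, -9.900). On A1, H sits at bearing 90° from W; a 106° counterclockwise sweep puts B at bearing 196°, so B = W + 9.9·(cos 196°, sin 196°) = (-28.62, -12.63). The tangent condition forces WB to be normal to BU, so BU runs along (−sin 196°, cos 196°); with |BU| = 17.7, U = (-23.74, -29.64). Then |HU| = |U − H| = 30.00.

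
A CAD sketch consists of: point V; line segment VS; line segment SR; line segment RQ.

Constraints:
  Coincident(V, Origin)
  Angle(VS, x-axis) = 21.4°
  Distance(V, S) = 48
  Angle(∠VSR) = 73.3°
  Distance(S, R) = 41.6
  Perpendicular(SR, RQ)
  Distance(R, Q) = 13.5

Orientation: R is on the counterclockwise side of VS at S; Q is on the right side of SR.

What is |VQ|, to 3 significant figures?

65.7

V is at the origin; VS runs at 21.4° with length 48.0, so S = 48.0·(cos 21.4°, sin 21.4°) = (44.7, 17.5). ∠VSR = 73.3°, so SR runs at 21.4° + (180° − 73.3°) = 128° from the x-axis; with |SR| = 41.6, R = S + 41.6·(cos 128°, sin 128°) = (19.0, 50.3). SR is perpendicular to RQ; with |RQ| = 13.5 on the right of SR, Q = R + 13.5·(0.787, 0.617) = (29.6, 58.6). Then |VQ| = |Q − V| = 65.7.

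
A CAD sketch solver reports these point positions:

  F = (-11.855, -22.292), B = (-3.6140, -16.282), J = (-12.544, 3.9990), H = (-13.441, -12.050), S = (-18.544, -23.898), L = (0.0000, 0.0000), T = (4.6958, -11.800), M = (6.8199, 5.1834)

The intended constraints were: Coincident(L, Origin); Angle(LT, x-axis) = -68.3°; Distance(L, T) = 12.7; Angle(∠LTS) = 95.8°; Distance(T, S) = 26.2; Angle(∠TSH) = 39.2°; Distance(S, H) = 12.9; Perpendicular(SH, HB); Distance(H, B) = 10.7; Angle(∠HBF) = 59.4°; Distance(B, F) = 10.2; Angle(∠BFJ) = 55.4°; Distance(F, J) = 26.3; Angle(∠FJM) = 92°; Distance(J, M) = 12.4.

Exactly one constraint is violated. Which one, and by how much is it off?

Distance(J, M) = 12.4 — off by 7.00.

L = (0.00, 0.00) ✓; LT at -68.30° ✓; |LT| = 12.70 ✓; ∠LTS = 95.80° ✓; |TS| = 26.20 ✓; ∠TSH = 39.20° ✓; |SH| = 12.90 ✓; ∠(SH, HB) = 90.00° ✓; |HB| = 10.70 ✓; ∠HBF = 59.40° ✓; |BF| = 10.20 ✓; ∠BFJ = 55.40° ✓; |FJ| = 26.30 ✓; ∠FJM = 92.00° ✓; |JM| = 19.40 ✗.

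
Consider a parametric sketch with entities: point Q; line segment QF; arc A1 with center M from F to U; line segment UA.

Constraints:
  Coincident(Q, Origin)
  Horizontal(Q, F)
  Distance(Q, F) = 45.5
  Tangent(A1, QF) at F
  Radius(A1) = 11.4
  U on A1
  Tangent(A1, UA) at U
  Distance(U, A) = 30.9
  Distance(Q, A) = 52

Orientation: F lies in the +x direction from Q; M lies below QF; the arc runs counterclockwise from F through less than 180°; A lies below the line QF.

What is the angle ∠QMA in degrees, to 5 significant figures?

79.162°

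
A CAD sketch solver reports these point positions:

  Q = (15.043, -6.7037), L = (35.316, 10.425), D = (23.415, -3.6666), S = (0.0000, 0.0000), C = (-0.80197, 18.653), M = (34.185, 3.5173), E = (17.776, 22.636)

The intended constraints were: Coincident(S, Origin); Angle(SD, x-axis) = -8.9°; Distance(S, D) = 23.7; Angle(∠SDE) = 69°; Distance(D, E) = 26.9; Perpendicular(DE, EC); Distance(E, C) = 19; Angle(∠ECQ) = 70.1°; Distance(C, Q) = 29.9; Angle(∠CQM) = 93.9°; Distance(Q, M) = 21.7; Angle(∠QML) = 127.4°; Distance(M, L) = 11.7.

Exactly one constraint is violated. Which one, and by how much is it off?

Distance(M, L) = 11.7 — off by 4.70.

S = (0.00, 0.00) ✓; SD at -8.900° ✓; |SD| = 23.70 ✓; ∠SDE = 69.00° ✓; |DE| = 26.90 ✓; ∠(DE, EC) = 90.00° ✓; |EC| = 19.00 ✓; ∠ECQ = 70.10° ✓; |CQ| = 29.90 ✓; ∠CQM = 93.90° ✓; |QM| = 21.70 ✓; ∠QML = 127.4° ✓; |ML| = 7.000 ✗.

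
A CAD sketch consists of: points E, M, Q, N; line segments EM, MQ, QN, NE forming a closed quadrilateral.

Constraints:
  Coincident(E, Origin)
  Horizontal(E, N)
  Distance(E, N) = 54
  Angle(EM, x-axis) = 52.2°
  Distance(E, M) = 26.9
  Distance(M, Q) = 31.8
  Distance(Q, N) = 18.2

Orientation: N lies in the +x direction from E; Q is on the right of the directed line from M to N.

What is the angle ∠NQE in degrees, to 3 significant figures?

162°

Checks: |MQ| = 31.80 ✓; |QN| = 18.20 ✓.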